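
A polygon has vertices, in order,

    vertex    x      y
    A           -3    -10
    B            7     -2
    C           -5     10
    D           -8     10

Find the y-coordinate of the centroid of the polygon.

Apply the surveyor's formula. First the cross-terms c_i = x_i·y_{i+1} − x_{i+1}·y_i:
  76, 60, 30, 110  ⇒  2A = 276, A = 138.
Then Σ (y_i + y_{i+1})·c_i = 168, so ȳ = 168 / (6·138) = 14/69.

14/69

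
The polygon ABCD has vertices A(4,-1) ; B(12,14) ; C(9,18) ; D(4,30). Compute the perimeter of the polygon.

66

|AB| = √((8)² + (15)²) = √289 = 17
|BC| = √((-3)² + (4)²) = √25 = 5
|CD| = √((-5)² + (12)²) = √169 = 13
|DA| = √((0)² + (-31)²) = √961 = 31
Perimeter = 17 + 5 + 13 + 31 = 66.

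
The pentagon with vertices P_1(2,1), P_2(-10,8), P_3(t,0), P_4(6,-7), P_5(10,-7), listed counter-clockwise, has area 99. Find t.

The doubled signed area Σ (x_i y_{i+1} − x_{i+1} y_i) is linear in t.
With t=0 it equals 78; the coefficient of t is -15 (from the two edges through P_3).
So -15·t + 78 = 2·99 = 198 ⇒ t = -8.

-8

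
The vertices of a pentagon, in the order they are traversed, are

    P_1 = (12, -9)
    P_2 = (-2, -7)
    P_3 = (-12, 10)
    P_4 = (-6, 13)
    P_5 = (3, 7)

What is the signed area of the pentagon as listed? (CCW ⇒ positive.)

Σ = (-102) + (-104) + (-96) + (-81) + (-111) = -494
Signed area = Σ/2 = -247 (negative ⇒ clockwise traversal).

-247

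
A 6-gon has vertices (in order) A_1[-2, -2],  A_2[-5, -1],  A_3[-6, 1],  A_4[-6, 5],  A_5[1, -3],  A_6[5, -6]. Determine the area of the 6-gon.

21.5

A_1→A_2: (-2)(-1) − (-5)(-2) = -8
A_2→A_3: (-5)(1) − (-6)(-1) = -11
A_3→A_4: (-6)(5) − (-6)(1) = -24
A_4→A_5: (-6)(-3) − (1)(5) = 13
A_5→A_6: (1)(-6) − (5)(-3) = 9
A_6→A_1: (5)(-2) − (-2)(-6) = -22
Σ = -43
Area = |Σ|/2 = 21.5.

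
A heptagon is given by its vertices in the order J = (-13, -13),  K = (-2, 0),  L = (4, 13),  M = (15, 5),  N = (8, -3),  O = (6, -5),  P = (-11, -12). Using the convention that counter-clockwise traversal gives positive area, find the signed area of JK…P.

-237

Apply the surveyor's formula: 2A = Σ (x_i·y_{i+1} − x_{i+1}·y_i), indices taken mod 7.
Cross-terms: -26, -26, -175, -85, -22, -127, -13  ⇒  Σ = -474
Signed area = Σ/2 = -237 (negative ⇒ clockwise traversal).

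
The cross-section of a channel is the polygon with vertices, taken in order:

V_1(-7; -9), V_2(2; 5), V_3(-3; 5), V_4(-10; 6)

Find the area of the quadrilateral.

86

Σ = (-17) + (25) + (32) + (132) = 172
Area = |Σ|/2 = 86.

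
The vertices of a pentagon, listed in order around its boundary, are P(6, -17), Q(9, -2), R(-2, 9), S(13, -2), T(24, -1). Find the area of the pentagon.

Apply the surveyor's formula: 2A = Σ (x_i·y_{i+1} − x_{i+1}·y_i), indices taken mod 5.
Cross-terms: 141, 77, -113, 35, -402  ⇒  Σ = -262
Area = |Σ|/2 = 131.

131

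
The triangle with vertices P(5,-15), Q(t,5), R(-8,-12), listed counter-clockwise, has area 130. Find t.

5

Write out the shoelace sum; only the two edges meeting at Q involve t:
2·Area = [(5·5 − t·(-15)) + (t·(-12) − (-8)·5)] + 180
       = 3·t + 245 = 260
⇒ t = 5.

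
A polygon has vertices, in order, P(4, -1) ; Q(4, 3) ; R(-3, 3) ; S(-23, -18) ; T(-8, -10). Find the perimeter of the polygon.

72

|PQ| = √((0)² + (4)²) = √16 = 4
|QR| = √((-7)² + (0)²) = √49 = 7
|RS| = √((-20)² + (-21)²) = √841 = 29
|ST| = √((15)² + (8)²) = √289 = 17
|TP| = √((12)² + (9)²) = √225 = 15
Perimeter = 4 + 7 + 29 + 17 + 15 = 72.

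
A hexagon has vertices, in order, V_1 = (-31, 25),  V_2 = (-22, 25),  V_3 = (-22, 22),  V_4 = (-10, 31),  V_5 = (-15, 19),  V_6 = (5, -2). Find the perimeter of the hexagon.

114

|V_1V_2| = √((9)² + (0)²) = √81 = 9
|V_2V_3| = √((0)² + (-3)²) = √9 = 3
|V_3V_4| = √((12)² + (9)²) = √225 = 15
|V_4V_5| = √((-5)² + (-12)²) = √169 = 13
|V_5V_6| = √((20)² + (-21)²) = √841 = 29
|V_6V_1| = √((-36)² + (27)²) = √2025 = 45
Perimeter = 9 + 3 + 15 + 13 + 29 + 45 = 114.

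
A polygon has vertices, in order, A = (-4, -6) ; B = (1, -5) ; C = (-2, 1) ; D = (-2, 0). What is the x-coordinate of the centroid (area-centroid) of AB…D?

-149/93

Apply the shoelace (surveyor's) formula. First the cross-terms c_i = x_i·y_{i+1} − x_{i+1}·y_i:
  26, -9, 2, 12  ⇒  2A = 31, A = 15.5.
Then Σ (x_i + x_{i+1})·c_i = -149, so x̄ = -149 / (6·15.5) = -149/93.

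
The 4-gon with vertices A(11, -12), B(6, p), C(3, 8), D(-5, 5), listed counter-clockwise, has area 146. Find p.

14

The doubled signed area Σ (x_i y_{i+1} − x_{i+1} y_i) is linear in p.
With p=0 it equals 180; the coefficient of p is 8 (from the two edges through B).
So 8·p + 180 = 2·146 = 292 ⇒ p = 14.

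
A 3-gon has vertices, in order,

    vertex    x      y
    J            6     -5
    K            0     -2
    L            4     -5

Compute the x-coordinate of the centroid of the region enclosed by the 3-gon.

10/3

Apply the surveyor's formula. First the cross-terms c_i = x_i·y_{i+1} − x_{i+1}·y_i:
  -12, 8, 10  ⇒  2A = 6, A = 3.
Then Σ (x_i + x_{i+1})·c_i = 60, so x̄ = 60 / (6·3) = 10/3.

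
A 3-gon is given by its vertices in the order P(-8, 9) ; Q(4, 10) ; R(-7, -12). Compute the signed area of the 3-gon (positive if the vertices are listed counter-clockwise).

-126.5

Apply the shoelace formula: 2A = Σ (x_i·y_{i+1} − x_{i+1}·y_i), indices taken mod 3.
Σ = (-116) + (22) + (-159) = -253
Signed area = Σ/2 = -126.5 (negative ⇒ clockwise traversal).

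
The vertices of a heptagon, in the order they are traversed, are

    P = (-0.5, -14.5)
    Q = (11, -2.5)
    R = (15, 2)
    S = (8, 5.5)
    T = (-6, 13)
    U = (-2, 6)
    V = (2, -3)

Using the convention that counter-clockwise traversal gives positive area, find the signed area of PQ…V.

188.625

Apply the shoelace (surveyor's) formula: 2A = Σ (x_i·y_{i+1} − x_{i+1}·y_i), indices taken mod 7.
Cross-terms: 160.75, 59.5, 66.5, 137, -10, -6, -30.5  ⇒  Σ = 377.25
Signed area = Σ/2 = 188.625 (positive ⇒ counter-clockwise traversal).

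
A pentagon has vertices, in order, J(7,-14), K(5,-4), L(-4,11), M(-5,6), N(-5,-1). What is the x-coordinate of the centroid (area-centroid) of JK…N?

Apply the shoelace formula. First the cross-terms c_i = x_i·y_{i+1} − x_{i+1}·y_i:
  42, 39, 31, 35, 77  ⇒  2A = 224, A = 112.
Then Σ (x_i + x_{i+1})·c_i = 68, so x̄ = 68 / (6·112) = 17/168.

17/168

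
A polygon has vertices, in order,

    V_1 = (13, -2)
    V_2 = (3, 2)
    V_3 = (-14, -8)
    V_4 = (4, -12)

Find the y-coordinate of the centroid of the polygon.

-127/24

Apply the surveyor's formula. First the cross-terms c_i = x_i·y_{i+1} − x_{i+1}·y_i:
  32, 4, 200, 148  ⇒  2A = 384, A = 192.
Then Σ (y_i + y_{i+1})·c_i = -6096, so ȳ = -6096 / (6·192) = -127/24.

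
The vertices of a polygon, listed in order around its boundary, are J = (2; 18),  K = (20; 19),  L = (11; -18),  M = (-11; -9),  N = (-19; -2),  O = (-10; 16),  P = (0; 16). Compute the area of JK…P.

Apply Gauss's area formula: 2A = Σ (x_i·y_{i+1} − x_{i+1}·y_i), indices taken mod 7.
Σ = (-322) + (-569) + (-297) + (-149) + (-324) + (-160) + (-32) = -1853
Area = |Σ|/2 = 926.5.

926.5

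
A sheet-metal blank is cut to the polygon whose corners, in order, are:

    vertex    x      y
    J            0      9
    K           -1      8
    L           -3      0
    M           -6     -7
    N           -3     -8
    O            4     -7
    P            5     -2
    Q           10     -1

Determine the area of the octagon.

133

Apply Gauss's area formula: 2A = Σ (x_i·y_{i+1} − x_{i+1}·y_i), indices taken mod 8.
Σ = (9) + (24) + (21) + (27) + (53) + (27) + (15) + (90) = 266
Area = |Σ|/2 = 133.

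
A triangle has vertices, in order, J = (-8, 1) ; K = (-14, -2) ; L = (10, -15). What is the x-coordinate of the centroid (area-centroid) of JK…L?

-4

Apply the shoelace (surveyor's) formula. First the cross-terms c_i = x_i·y_{i+1} − x_{i+1}·y_i:
  30, 230, -110  ⇒  2A = 150, A = 75.
Then Σ (x_i + x_{i+1})·c_i = -1800, so x̄ = -1800 / (6·75) = -4.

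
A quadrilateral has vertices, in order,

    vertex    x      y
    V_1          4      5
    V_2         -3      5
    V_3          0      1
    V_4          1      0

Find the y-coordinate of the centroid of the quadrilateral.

89/27

Apply the shoelace formula. First the cross-terms c_i = x_i·y_{i+1} − x_{i+1}·y_i:
  35, -3, -1, 5  ⇒  2A = 36, A = 18.
Then Σ (y_i + y_{i+1})·c_i = 356, so ȳ = 356 / (6·18) = 89/27.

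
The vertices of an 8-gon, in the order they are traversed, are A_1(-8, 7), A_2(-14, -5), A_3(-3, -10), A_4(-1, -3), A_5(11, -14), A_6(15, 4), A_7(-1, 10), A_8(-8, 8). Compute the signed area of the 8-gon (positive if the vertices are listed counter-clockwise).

Cross-terms: 138, 125, -1, 47, 254, 154, 72, 8  ⇒  Σ = 797
Signed area = Σ/2 = 398.5 (positive ⇒ counter-clockwise traversal).

398.5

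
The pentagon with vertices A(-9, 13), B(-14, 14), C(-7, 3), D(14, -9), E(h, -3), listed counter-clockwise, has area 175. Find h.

The doubled signed area Σ (x_i y_{i+1} − x_{i+1} y_i) is linear in h.
With h=0 it equals 64; the coefficient of h is 22 (from the two edges through E).
So 22·h + 64 = 2·175 = 350 ⇒ h = 13.

13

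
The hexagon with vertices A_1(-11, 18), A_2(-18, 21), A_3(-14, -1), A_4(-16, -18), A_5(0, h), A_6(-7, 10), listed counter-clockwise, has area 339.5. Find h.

Write out the shoelace sum; only the two edges meeting at A_5 involve h:
2·Area = [((-16)·h − 0·(-18)) + (0·10 − (-7)·h)] + 625
       = -9·h + 625 = 679
⇒ h = -6.

-6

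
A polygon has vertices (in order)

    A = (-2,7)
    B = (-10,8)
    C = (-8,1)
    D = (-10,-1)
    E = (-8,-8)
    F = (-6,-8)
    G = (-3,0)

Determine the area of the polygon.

84.5

A→B: (-2)(8) − (-10)(7) = 54
B→C: (-10)(1) − (-8)(8) = 54
C→D: (-8)(-1) − (-10)(1) = 18
D→E: (-10)(-8) − (-8)(-1) = 72
E→F: (-8)(-8) − (-6)(-8) = 16
F→G: (-6)(0) − (-3)(-8) = -24
G→A: (-3)(7) − (-2)(0) = -21
Σ = 169
Area = |Σ|/2 = 84.5.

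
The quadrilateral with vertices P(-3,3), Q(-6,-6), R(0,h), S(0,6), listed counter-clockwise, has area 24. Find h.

1

Write out the shoelace sum; only the two edges meeting at R involve h:
2·Area = [((-6)·h − 0·(-6)) + (0·6 − 0·h)] + 54
       = -6·h + 54 = 48
⇒ h = 1.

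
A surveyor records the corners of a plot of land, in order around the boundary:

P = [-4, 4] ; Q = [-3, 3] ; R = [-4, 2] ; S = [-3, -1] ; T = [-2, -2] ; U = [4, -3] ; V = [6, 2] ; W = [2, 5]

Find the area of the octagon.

Σ = (0) + (6) + (10) + (4) + (14) + (26) + (26) + (28) = 114
Area = |Σ|/2 = 57.

57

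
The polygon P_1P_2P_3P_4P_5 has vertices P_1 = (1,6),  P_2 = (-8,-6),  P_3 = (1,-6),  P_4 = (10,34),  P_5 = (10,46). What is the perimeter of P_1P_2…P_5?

|P_1P_2| = √((-9)² + (-12)²) = √225 = 15
|P_2P_3| = √((9)² + (0)²) = √81 = 9
|P_3P_4| = √((9)² + (40)²) = √1681 = 41
|P_4P_5| = √((0)² + (12)²) = √144 = 12
|P_5P_1| = √((-9)² + (-40)²) = √1681 = 41
Perimeter = 15 + 9 + 41 + 12 + 41 = 118.

118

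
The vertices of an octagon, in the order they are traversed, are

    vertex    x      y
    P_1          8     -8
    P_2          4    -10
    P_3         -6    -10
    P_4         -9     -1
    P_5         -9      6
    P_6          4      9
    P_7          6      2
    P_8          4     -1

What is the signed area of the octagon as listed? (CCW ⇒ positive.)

-242

Σ = (-48) + (-100) + (-84) + (-63) + (-105) + (-46) + (-14) + (-24) = -484
Signed area = Σ/2 = -242 (negative ⇒ clockwise traversal).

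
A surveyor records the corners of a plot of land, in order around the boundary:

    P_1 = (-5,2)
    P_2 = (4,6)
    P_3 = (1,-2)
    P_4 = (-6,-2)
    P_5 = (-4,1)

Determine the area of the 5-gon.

Apply the surveyor's formula: 2A = Σ (x_i·y_{i+1} − x_{i+1}·y_i), indices taken mod 5.
Cross-terms: -38, -14, -14, -14, -3  ⇒  Σ = -83
Area = |Σ|/2 = 41.5.

41.5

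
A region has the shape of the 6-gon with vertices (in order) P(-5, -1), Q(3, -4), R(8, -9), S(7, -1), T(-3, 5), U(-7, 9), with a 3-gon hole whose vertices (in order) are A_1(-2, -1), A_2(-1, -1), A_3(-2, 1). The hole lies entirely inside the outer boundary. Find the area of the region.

86.5

Outer boundary:
Apply the surveyor's formula: 2A = Σ (x_i·y_{i+1} − x_{i+1}·y_i), indices taken mod 6.
Σ = (23) + (5) + (55) + (32) + (8) + (52) = 175
Area = |Σ|/2 = 87.5.
Hole:
Apply the surveyor's formula: 2A = Σ (x_i·y_{i+1} − x_{i+1}·y_i), indices taken mod 3.
Cross-terms: 1, -3, 4  ⇒  Σ = 2
Area = |Σ|/2 = 1.
Net area = 87.5 − 1 = 86.5.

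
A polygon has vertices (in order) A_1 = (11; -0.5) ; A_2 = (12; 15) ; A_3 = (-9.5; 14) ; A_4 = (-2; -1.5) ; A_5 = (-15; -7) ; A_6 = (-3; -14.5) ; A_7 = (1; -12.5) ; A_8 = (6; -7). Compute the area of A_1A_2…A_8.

Apply Gauss's area formula: 2A = Σ (x_i·y_{i+1} − x_{i+1}·y_i), indices taken mod 8.
Σ = (171) + (310.5) + (42.25) + (-8.5) + (196.5) + (52) + (68) + (74) = 905.75
Area = |Σ|/2 = 452.875.

452.875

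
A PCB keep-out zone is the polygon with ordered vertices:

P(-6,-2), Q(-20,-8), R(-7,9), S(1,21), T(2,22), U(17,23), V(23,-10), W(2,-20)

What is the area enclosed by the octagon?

997.5

Cross-terms: 8, -236, -156, -20, -328, -699, -440, -124  ⇒  Σ = -1995
Area = |Σ|/2 = 997.5.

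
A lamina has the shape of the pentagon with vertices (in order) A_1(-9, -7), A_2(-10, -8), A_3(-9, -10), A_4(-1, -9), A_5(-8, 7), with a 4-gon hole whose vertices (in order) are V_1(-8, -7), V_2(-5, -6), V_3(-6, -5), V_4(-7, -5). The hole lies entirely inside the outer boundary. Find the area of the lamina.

Outer boundary:
Apply Gauss's area formula: 2A = Σ (x_i·y_{i+1} − x_{i+1}·y_i), indices taken mod 5.
A_1→A_2: (-9)(-8) − (-10)(-7) = 2
A_2→A_3: (-10)(-10) − (-9)(-8) = 28
A_3→A_4: (-9)(-9) − (-1)(-10) = 71
A_4→A_5: (-1)(7) − (-8)(-9) = -79
A_5→A_1: (-8)(-7) − (-9)(7) = 119
Σ = 141
Area = |Σ|/2 = 70.5.
Hole:
Cross-terms: 13, -11, -5, 9  ⇒  Σ = 6
Area = |Σ|/2 = 3.
Net area = 70.5 − 3 = 67.5.

67.5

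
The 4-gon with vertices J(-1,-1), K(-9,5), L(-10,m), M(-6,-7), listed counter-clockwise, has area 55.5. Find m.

The doubled signed area Σ (x_i y_{i+1} − x_{i+1} y_i) is linear in m.
With m=0 it equals 105; the coefficient of m is -3 (from the two edges through L).
So -3·m + 105 = 2·55.5 = 111 ⇒ m = -2.

-2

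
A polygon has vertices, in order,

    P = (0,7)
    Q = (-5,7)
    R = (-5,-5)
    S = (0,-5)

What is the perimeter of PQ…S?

34

|PQ| = √((-5)² + (0)²) = √25 = 5
|QR| = √((0)² + (-12)²) = √144 = 12
|RS| = √((5)² + (0)²) = √25 = 5
|SP| = √((0)² + (12)²) = √144 = 12
Perimeter = 5 + 12 + 5 + 12 = 34.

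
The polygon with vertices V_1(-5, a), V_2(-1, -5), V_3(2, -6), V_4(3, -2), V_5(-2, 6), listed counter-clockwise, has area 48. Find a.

The doubled signed area Σ (x_i y_{i+1} − x_{i+1} y_i) is linear in a.
With a=0 it equals 99; the coefficient of a is -1 (from the two edges through V_1).
So -1·a + 99 = 2·48 = 96 ⇒ a = 3.

3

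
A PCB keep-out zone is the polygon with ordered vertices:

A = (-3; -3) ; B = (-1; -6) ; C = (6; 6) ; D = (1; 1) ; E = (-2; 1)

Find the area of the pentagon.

Apply the surveyor's formula: 2A = Σ (x_i·y_{i+1} − x_{i+1}·y_i), indices taken mod 5.
Σ = (15) + (30) + (0) + (3) + (9) = 57
Area = |Σ|/2 = 28.5.

28.5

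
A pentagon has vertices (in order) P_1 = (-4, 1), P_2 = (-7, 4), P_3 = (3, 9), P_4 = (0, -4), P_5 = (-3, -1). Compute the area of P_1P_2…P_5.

Σ = (-9) + (-75) + (-12) + (-12) + (-7) = -115
Area = |Σ|/2 = 57.5.

57.5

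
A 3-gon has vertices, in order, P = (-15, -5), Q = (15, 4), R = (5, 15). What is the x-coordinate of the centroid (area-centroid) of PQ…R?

5/3

Apply the shoelace (surveyor's) formula. First the cross-terms c_i = x_i·y_{i+1} − x_{i+1}·y_i:
  15, 205, 200  ⇒  2A = 420, A = 210.
Then Σ (x_i + x_{i+1})·c_i = 2100, so x̄ = 2100 / (6·210) = 5/3.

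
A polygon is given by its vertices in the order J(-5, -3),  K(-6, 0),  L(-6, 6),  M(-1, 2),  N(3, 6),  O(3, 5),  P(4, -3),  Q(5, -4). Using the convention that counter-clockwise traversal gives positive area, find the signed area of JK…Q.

Apply Gauss's area formula: 2A = Σ (x_i·y_{i+1} − x_{i+1}·y_i), indices taken mod 8.
Σ = (-18) + (-36) + (-6) + (-12) + (-3) + (-29) + (-1) + (-35) = -140
Signed area = Σ/2 = -70 (negative ⇒ clockwise traversal).

-70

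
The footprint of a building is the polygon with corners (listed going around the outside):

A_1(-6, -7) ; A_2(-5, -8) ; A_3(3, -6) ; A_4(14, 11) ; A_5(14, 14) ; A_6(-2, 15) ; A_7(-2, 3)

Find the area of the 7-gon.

260

A_1→A_2: (-6)(-8) − (-5)(-7) = 13
A_2→A_3: (-5)(-6) − (3)(-8) = 54
A_3→A_4: (3)(11) − (14)(-6) = 117
A_4→A_5: (14)(14) − (14)(11) = 42
A_5→A_6: (14)(15) − (-2)(14) = 238
A_6→A_7: (-2)(3) − (-2)(15) = 24
A_7→A_1: (-2)(-7) − (-6)(3) = 32
Σ = 520
Area = |Σ|/2 = 260.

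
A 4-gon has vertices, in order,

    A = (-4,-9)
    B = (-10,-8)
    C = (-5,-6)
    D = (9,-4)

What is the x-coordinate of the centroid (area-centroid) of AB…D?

-323/183

Apply the surveyor's formula. First the cross-terms c_i = x_i·y_{i+1} − x_{i+1}·y_i:
  -58, 20, 74, -97  ⇒  2A = -61, A = -30.5.
Then Σ (x_i + x_{i+1})·c_i = 323, so x̄ = 323 / (6·(-30.5)) = -323/183.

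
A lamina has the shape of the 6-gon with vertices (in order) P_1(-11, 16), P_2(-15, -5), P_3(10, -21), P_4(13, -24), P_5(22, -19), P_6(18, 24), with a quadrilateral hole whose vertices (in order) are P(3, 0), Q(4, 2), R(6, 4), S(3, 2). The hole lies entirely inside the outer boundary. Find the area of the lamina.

1196

Outer boundary:
Σ = (295) + (365) + (33) + (281) + (870) + (552) = 2396
Area = |Σ|/2 = 1198.
Hole:
Σ = (6) + (4) + (0) + (-6) = 4
Area = |Σ|/2 = 2.
Net area = 1198 − 2 = 1196.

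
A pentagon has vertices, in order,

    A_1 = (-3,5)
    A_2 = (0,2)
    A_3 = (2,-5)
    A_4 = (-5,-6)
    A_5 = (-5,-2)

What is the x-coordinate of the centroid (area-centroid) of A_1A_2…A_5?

-569/294

Apply the shoelace (surveyor's) formula. First the cross-terms c_i = x_i·y_{i+1} − x_{i+1}·y_i:
  -6, -4, -37, -20, -31  ⇒  2A = -98, A = -49.
Then Σ (x_i + x_{i+1})·c_i = 569, so x̄ = 569 / (6·(-49)) = -569/294.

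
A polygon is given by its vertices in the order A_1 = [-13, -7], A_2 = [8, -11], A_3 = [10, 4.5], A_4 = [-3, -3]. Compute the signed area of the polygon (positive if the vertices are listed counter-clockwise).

155.25

Apply the shoelace formula: 2A = Σ (x_i·y_{i+1} − x_{i+1}·y_i), indices taken mod 4.
Σ = (199) + (146) + (-16.5) + (-18) = 310.5
Signed area = Σ/2 = 155.25 (positive ⇒ counter-clockwise traversal).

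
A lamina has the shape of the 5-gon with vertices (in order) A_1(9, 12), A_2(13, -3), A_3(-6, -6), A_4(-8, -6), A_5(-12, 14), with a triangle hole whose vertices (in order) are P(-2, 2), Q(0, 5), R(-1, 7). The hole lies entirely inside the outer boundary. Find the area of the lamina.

Outer boundary:
Apply the surveyor's formula: 2A = Σ (x_i·y_{i+1} − x_{i+1}·y_i), indices taken mod 5.
A_1→A_2: (9)(-3) − (13)(12) = -183
A_2→A_3: (13)(-6) − (-6)(-3) = -96
A_3→A_4: (-6)(-6) − (-8)(-6) = -12
A_4→A_5: (-8)(14) − (-12)(-6) = -184
A_5→A_1: (-12)(12) − (9)(14) = -270
Σ = -745
Area = |Σ|/2 = 372.5.
Hole:
Σ = (-10) + (5) + (12) = 7
Area = |Σ|/2 = 3.5.
Net area = 372.5 − 3.5 = 369.

369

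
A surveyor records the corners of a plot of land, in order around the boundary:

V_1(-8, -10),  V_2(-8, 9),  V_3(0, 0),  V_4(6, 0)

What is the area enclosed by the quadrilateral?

106

Σ = (-152) + (0) + (0) + (-60) = -212
Area = |Σ|/2 = 106.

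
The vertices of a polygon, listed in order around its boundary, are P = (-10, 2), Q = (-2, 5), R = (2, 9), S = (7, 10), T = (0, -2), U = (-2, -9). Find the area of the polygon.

Apply the surveyor's formula: 2A = Σ (x_i·y_{i+1} − x_{i+1}·y_i), indices taken mod 6.
P→Q: (-10)(5) − (-2)(2) = -46
Q→R: (-2)(9) − (2)(5) = -28
R→S: (2)(10) − (7)(9) = -43
S→T: (7)(-2) − (0)(10) = -14
T→U: (0)(-9) − (-2)(-2) = -4
U→P: (-2)(2) − (-10)(-9) = -94
Σ = -229
Area = |Σ|/2 = 114.5.

114.5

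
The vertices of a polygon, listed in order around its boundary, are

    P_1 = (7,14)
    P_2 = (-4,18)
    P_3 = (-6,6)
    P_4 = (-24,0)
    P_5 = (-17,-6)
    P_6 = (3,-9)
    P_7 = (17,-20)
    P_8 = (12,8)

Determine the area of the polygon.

Cross-terms: 182, 84, 144, 144, 171, 93, 376, 112  ⇒  Σ = 1306
Area = |Σ|/2 = 653.

653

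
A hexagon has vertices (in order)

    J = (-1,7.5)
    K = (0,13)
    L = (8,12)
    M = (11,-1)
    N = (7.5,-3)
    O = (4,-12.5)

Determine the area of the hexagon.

173.375

J→K: (-1)(13) − (0)(7.5) = -13
K→L: (0)(12) − (8)(13) = -104
L→M: (8)(-1) − (11)(12) = -140
M→N: (11)(-3) − (7.5)(-1) = -25.5
N→O: (7.5)(-12.5) − (4)(-3) = -81.75
O→J: (4)(7.5) − (-1)(-12.5) = 17.5
Σ = -346.75
Area = |Σ|/2 = 173.375.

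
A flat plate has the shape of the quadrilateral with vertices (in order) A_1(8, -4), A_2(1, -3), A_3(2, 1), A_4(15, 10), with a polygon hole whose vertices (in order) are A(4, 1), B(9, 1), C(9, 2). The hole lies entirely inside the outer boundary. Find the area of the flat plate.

Outer boundary:
Apply the shoelace formula: 2A = Σ (x_i·y_{i+1} − x_{i+1}·y_i), indices taken mod 4.
Σ = (-20) + (7) + (5) + (-140) = -148
Area = |Σ|/2 = 74.
Hole:
Apply the surveyor's formula: 2A = Σ (x_i·y_{i+1} − x_{i+1}·y_i), indices taken mod 3.
Σ = (-5) + (9) + (1) = 5
Area = |Σ|/2 = 2.5.
Net area = 74 − 2.5 = 71.5.

71.5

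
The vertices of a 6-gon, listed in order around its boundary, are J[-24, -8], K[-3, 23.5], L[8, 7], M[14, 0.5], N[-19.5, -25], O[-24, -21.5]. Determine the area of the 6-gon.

Apply the shoelace formula: 2A = Σ (x_i·y_{i+1} − x_{i+1}·y_i), indices taken mod 6.
Cross-terms: -588, -209, -94, -340.25, -180.75, -324  ⇒  Σ = -1736
Area = |Σ|/2 = 868.

868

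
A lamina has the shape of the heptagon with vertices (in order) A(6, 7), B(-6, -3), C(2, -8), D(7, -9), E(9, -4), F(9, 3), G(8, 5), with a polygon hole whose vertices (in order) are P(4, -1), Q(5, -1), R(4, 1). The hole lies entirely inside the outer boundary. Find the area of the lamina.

138.5

Outer boundary:
Apply the shoelace (surveyor's) formula: 2A = Σ (x_i·y_{i+1} − x_{i+1}·y_i), indices taken mod 7.
Cross-terms: 24, 54, 38, 53, 63, 21, 26  ⇒  Σ = 279
Area = |Σ|/2 = 139.5.
Hole:
Σ = (1) + (9) + (-8) = 2
Area = |Σ|/2 = 1.
Net area = 139.5 − 1 = 138.5.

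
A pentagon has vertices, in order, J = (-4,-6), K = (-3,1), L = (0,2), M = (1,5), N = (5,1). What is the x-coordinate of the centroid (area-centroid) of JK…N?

0

Apply the surveyor's formula. First the cross-terms c_i = x_i·y_{i+1} − x_{i+1}·y_i:
  -22, -6, -2, -24, -26  ⇒  2A = -80, A = -40.
Then Σ (x_i + x_{i+1})·c_i = 0, so x̄ = 0 / (6·(-40)) = 0.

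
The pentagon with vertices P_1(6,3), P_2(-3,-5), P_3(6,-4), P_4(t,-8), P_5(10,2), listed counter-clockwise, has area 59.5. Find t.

Write out the shoelace sum; only the two edges meeting at P_4 involve t:
2·Area = [(6·(-8) − t·(-4)) + (t·2 − 10·(-8))] + 39
       = 6·t + 71 = 119
⇒ t = 8.

8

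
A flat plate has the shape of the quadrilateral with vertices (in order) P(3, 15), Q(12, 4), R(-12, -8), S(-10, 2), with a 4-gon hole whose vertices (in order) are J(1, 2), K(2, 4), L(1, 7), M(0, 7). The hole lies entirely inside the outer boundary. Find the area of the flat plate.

Outer boundary:
Apply the shoelace formula: 2A = Σ (x_i·y_{i+1} − x_{i+1}·y_i), indices taken mod 4.
Σ = (-168) + (-48) + (-104) + (-156) = -476
Area = |Σ|/2 = 238.
Hole:
Apply Gauss's area formula: 2A = Σ (x_i·y_{i+1} − x_{i+1}·y_i), indices taken mod 4.
Σ = (0) + (10) + (7) + (-7) = 10
Area = |Σ|/2 = 5.
Net area = 238 − 5 = 233.

233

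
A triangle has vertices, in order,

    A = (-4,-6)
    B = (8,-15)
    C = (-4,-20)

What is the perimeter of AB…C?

42

|AB| = √((12)² + (-9)²) = √225 = 15
|BC| = √((-12)² + (-5)²) = √169 = 13
|CA| = √((0)² + (14)²) = √196 = 14
Perimeter = 15 + 13 + 14 = 42.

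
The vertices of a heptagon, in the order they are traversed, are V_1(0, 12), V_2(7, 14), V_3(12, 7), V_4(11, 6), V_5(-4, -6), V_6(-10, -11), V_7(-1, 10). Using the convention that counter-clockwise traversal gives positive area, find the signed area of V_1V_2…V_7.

-194.5

V_1→V_2: (0)(14) − (7)(12) = -84
V_2→V_3: (7)(7) − (12)(14) = -119
V_3→V_4: (12)(6) − (11)(7) = -5
V_4→V_5: (11)(-6) − (-4)(6) = -42
V_5→V_6: (-4)(-11) − (-10)(-6) = -16
V_6→V_7: (-10)(10) − (-1)(-11) = -111
V_7→V_1: (-1)(12) − (0)(10) = -12
Σ = -389
Signed area = Σ/2 = -194.5 (negative ⇒ clockwise traversal).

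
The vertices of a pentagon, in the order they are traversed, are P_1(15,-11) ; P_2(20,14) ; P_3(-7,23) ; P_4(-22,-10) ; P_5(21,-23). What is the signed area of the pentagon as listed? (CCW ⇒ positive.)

1197

Apply the shoelace formula: 2A = Σ (x_i·y_{i+1} − x_{i+1}·y_i), indices taken mod 5.
Cross-terms: 430, 558, 576, 716, 114  ⇒  Σ = 2394
Signed area = Σ/2 = 1197 (positive ⇒ counter-clockwise traversal).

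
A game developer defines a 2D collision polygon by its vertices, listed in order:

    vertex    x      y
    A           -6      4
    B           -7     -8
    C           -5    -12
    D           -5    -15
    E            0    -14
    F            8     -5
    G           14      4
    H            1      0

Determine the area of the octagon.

Apply the surveyor's formula: 2A = Σ (x_i·y_{i+1} − x_{i+1}·y_i), indices taken mod 8.
Cross-terms: 76, 44, 15, 70, 112, 102, -4, 4  ⇒  Σ = 419
Area = |Σ|/2 = 209.5.

209.5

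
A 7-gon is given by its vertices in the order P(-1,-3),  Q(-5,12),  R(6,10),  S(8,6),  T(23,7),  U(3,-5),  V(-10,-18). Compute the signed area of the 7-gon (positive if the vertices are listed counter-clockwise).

-251.5

Apply Gauss's area formula: 2A = Σ (x_i·y_{i+1} − x_{i+1}·y_i), indices taken mod 7.
Cross-terms: -27, -122, -44, -82, -136, -104, 12  ⇒  Σ = -503
Signed area = Σ/2 = -251.5 (negative ⇒ clockwise traversal).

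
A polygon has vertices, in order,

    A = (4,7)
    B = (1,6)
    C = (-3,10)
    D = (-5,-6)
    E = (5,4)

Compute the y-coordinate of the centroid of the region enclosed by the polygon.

Apply the surveyor's formula. First the cross-terms c_i = x_i·y_{i+1} − x_{i+1}·y_i:
  17, 28, 68, 10, 19  ⇒  2A = 142, A = 71.
Then Σ (y_i + y_{i+1})·c_i = 1130, so ȳ = 1130 / (6·71) = 565/213.

565/213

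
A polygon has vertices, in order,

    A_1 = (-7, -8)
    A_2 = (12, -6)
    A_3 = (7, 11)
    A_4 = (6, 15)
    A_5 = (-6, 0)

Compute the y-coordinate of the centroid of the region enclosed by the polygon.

102/163

Apply the surveyor's formula. First the cross-terms c_i = x_i·y_{i+1} − x_{i+1}·y_i:
  138, 174, 39, 90, 48  ⇒  2A = 489, A = 244.5.
Then Σ (y_i + y_{i+1})·c_i = 918, so ȳ = 918 / (6·244.5) = 102/163.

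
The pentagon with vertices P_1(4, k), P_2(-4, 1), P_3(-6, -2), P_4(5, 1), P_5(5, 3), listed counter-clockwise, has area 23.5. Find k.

3

The doubled signed area Σ (x_i y_{i+1} − x_{i+1} y_i) is linear in k.
With k=0 it equals 20; the coefficient of k is 9 (from the two edges through P_1).
So 9·k + 20 = 2·23.5 = 47 ⇒ k = 3.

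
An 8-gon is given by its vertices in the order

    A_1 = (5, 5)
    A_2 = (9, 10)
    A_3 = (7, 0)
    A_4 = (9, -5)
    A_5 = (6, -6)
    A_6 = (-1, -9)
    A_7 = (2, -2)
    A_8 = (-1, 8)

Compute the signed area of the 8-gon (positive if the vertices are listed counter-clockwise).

-97.5

A_1→A_2: (5)(10) − (9)(5) = 5
A_2→A_3: (9)(0) − (7)(10) = -70
A_3→A_4: (7)(-5) − (9)(0) = -35
A_4→A_5: (9)(-6) − (6)(-5) = -24
A_5→A_6: (6)(-9) − (-1)(-6) = -60
A_6→A_7: (-1)(-2) − (2)(-9) = 20
A_7→A_8: (2)(8) − (-1)(-2) = 14
A_8→A_1: (-1)(5) − (5)(8) = -45
Σ = -195
Signed area = Σ/2 = -97.5 (negative ⇒ clockwise traversal).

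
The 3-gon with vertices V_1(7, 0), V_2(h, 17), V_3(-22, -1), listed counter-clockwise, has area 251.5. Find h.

-3

The doubled signed area Σ (x_i y_{i+1} − x_{i+1} y_i) is linear in h.
With h=0 it equals 500; the coefficient of h is -1 (from the two edges through V_2).
So -1·h + 500 = 2·251.5 = 503 ⇒ h = -3.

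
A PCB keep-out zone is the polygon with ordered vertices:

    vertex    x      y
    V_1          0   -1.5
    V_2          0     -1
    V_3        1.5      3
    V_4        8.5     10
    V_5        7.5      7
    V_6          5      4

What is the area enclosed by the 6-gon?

Apply Gauss's area formula: 2A = Σ (x_i·y_{i+1} − x_{i+1}·y_i), indices taken mod 6.
Cross-terms: 0, 1.5, -10.5, -15.5, -5, -7.5  ⇒  Σ = -37
Area = |Σ|/2 = 18.5.

18.5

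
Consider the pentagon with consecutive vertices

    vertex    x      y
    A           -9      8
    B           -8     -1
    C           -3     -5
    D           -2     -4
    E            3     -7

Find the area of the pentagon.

Σ = (73) + (37) + (2) + (26) + (-39) = 99
Area = |Σ|/2 = 49.5.

49.5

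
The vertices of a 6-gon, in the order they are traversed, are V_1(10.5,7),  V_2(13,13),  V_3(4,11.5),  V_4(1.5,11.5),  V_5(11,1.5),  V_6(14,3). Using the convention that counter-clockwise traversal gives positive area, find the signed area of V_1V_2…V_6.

63

Apply Gauss's area formula: 2A = Σ (x_i·y_{i+1} − x_{i+1}·y_i), indices taken mod 6.
Σ = (45.5) + (97.5) + (28.75) + (-124.25) + (12) + (66.5) = 126
Signed area = Σ/2 = 63 (positive ⇒ counter-clockwise traversal).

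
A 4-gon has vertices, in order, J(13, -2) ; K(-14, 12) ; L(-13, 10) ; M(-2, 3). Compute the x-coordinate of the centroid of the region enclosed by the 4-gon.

Apply the surveyor's formula. First the cross-terms c_i = x_i·y_{i+1} − x_{i+1}·y_i:
  128, 16, -19, -35  ⇒  2A = 90, A = 45.
Then Σ (x_i + x_{i+1})·c_i = -660, so x̄ = -660 / (6·45) = -22/9.

-22/9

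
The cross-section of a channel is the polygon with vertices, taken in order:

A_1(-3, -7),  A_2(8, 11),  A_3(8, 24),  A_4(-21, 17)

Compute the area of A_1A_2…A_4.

A_1→A_2: (-3)(11) − (8)(-7) = 23
A_2→A_3: (8)(24) − (8)(11) = 104
A_3→A_4: (8)(17) − (-21)(24) = 640
A_4→A_1: (-21)(-7) − (-3)(17) = 198
Σ = 965
Area = |Σ|/2 = 482.5.

482.5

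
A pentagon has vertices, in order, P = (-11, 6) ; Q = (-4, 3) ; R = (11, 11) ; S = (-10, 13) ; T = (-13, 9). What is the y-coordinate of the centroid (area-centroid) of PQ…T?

774/89

Apply the shoelace (surveyor's) formula. First the cross-terms c_i = x_i·y_{i+1} − x_{i+1}·y_i:
  -9, -77, 253, 79, 21  ⇒  2A = 267, A = 133.5.
Then Σ (y_i + y_{i+1})·c_i = 6966, so ȳ = 6966 / (6·133.5) = 774/89.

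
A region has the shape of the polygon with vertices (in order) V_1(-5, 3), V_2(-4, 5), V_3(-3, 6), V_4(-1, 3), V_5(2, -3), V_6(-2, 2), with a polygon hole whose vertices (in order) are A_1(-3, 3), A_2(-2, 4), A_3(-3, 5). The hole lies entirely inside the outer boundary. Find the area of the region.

12

Outer boundary:
Σ = (-13) + (-9) + (-3) + (-3) + (-2) + (4) = -26
Area = |Σ|/2 = 13.
Hole:
Apply the surveyor's formula: 2A = Σ (x_i·y_{i+1} − x_{i+1}·y_i), indices taken mod 3.
Cross-terms: -6, 2, 6  ⇒  Σ = 2
Area = |Σ|/2 = 1.
Net area = 13 − 1 = 12.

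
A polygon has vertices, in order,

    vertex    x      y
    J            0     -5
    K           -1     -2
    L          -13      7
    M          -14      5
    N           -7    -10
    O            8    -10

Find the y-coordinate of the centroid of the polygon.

-1003/280

Apply the surveyor's formula. First the cross-terms c_i = x_i·y_{i+1} − x_{i+1}·y_i:
  -5, -33, 33, 175, 150, -40  ⇒  2A = 280, A = 140.
Then Σ (y_i + y_{i+1})·c_i = -3009, so ȳ = -3009 / (6·140) = -1003/280.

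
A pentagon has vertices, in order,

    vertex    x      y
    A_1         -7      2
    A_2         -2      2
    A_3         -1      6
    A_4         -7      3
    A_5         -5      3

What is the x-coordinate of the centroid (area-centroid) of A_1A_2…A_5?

Apply the shoelace formula. First the cross-terms c_i = x_i·y_{i+1} − x_{i+1}·y_i:
  -10, -10, 39, -6, 11  ⇒  2A = 24, A = 12.
Then Σ (x_i + x_{i+1})·c_i = -252, so x̄ = -252 / (6·12) = -3.5.

-3.5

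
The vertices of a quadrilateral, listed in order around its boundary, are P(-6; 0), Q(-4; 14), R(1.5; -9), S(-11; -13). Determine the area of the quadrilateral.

Apply the shoelace (surveyor's) formula: 2A = Σ (x_i·y_{i+1} − x_{i+1}·y_i), indices taken mod 4.
Cross-terms: -84, 15, -118.5, -78  ⇒  Σ = -265.5
Area = |Σ|/2 = 132.75.

132.75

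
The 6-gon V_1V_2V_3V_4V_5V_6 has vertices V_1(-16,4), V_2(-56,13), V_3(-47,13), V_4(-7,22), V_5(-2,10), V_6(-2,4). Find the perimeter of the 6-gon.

124

|V_1V_2| = √((-40)² + (9)²) = √1681 = 41
|V_2V_3| = √((9)² + (0)²) = √81 = 9
|V_3V_4| = √((40)² + (9)²) = √1681 = 41
|V_4V_5| = √((5)² + (-12)²) = √169 = 13
|V_5V_6| = √((0)² + (-6)²) = √36 = 6
|V_6V_1| = √((-14)² + (0)²) = √196 = 14
Perimeter = 41 + 9 + 41 + 13 + 6 + 14 = 124.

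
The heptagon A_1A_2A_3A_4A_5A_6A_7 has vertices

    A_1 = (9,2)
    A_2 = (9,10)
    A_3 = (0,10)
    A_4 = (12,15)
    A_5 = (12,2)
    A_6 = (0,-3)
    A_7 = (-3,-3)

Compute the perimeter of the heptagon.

|A_1A_2| = √((0)² + (8)²) = √64 = 8
|A_2A_3| = √((-9)² + (0)²) = √81 = 9
|A_3A_4| = √((12)² + (5)²) = √169 = 13
|A_4A_5| = √((0)² + (-13)²) = √169 = 13
|A_5A_6| = √((-12)² + (-5)²) = √169 = 13
|A_6A_7| = √((-3)² + (0)²) = √9 = 3
|A_7A_1| = √((12)² + (5)²) = √169 = 13
Perimeter = 8 + 9 + 13 + 13 + 13 + 3 + 13 = 72.

72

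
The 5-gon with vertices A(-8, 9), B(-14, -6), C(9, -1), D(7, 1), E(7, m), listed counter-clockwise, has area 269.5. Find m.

15

Write out the shoelace sum; only the two edges meeting at E involve m:
2·Area = [(7·m − 7·1) + (7·9 − (-8)·m)] + 258
       = 15·m + 314 = 539
⇒ m = 15.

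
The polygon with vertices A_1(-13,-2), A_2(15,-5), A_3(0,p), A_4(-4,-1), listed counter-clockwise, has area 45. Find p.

Write out the shoelace sum; only the two edges meeting at A_3 involve p:
2·Area = [(15·p − 0·(-5)) + (0·(-1) − (-4)·p)] + 90
       = 19·p + 90 = 90
⇒ p = 0.

0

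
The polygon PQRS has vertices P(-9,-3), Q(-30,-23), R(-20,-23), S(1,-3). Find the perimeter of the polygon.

|PQ| = √((-21)² + (-20)²) = √841 = 29
|QR| = √((10)² + (0)²) = √100 = 10
|RS| = √((21)² + (20)²) = √841 = 29
|SP| = √((-10)² + (0)²) = √100 = 10
Perimeter = 29 + 10 + 29 + 10 = 78.

78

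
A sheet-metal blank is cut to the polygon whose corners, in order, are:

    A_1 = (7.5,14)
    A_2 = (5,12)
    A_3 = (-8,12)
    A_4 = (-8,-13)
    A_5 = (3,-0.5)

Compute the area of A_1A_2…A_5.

Apply the shoelace formula: 2A = Σ (x_i·y_{i+1} − x_{i+1}·y_i), indices taken mod 5.
A_1→A_2: (7.5)(12) − (5)(14) = 20
A_2→A_3: (5)(12) − (-8)(12) = 156
A_3→A_4: (-8)(-13) − (-8)(12) = 200
A_4→A_5: (-8)(-0.5) − (3)(-13) = 43
A_5→A_1: (3)(14) − (7.5)(-0.5) = 45.75
Σ = 464.75
Area = |Σ|/2 = 232.375.

232.375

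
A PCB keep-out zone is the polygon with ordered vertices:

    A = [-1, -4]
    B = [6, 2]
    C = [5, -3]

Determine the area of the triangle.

14.5

Apply the shoelace (surveyor's) formula: 2A = Σ (x_i·y_{i+1} − x_{i+1}·y_i), indices taken mod 3.
Σ = (22) + (-28) + (-23) = -29
Area = |Σ|/2 = 14.5.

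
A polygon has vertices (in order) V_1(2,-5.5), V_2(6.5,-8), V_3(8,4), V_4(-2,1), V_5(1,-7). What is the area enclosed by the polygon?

Apply the surveyor's formula: 2A = Σ (x_i·y_{i+1} − x_{i+1}·y_i), indices taken mod 5.
Σ = (19.75) + (90) + (16) + (13) + (8.5) = 147.25
Area = |Σ|/2 = 73.625.

73.625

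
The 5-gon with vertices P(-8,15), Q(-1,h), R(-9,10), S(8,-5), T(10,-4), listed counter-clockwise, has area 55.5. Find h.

The doubled signed area Σ (x_i y_{i+1} − x_{i+1} y_i) is linear in h.
With h=0 it equals 106; the coefficient of h is 1 (from the two edges through Q).
So 1·h + 106 = 2·55.5 = 111 ⇒ h = 5.

5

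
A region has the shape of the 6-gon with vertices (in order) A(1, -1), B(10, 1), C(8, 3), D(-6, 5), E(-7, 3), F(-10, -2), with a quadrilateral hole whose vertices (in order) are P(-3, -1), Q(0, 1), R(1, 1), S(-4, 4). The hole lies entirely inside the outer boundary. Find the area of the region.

Outer boundary:
Apply Gauss's area formula: 2A = Σ (x_i·y_{i+1} − x_{i+1}·y_i), indices taken mod 6.
A→B: (1)(1) − (10)(-1) = 11
B→C: (10)(3) − (8)(1) = 22
C→D: (8)(5) − (-6)(3) = 58
D→E: (-6)(3) − (-7)(5) = 17
E→F: (-7)(-2) − (-10)(3) = 44
F→A: (-10)(-1) − (1)(-2) = 12
Σ = 164
Area = |Σ|/2 = 82.
Hole:
Apply Gauss's area formula: 2A = Σ (x_i·y_{i+1} − x_{i+1}·y_i), indices taken mod 4.
P→Q: (-3)(1) − (0)(-1) = -3
Q→R: (0)(1) − (1)(1) = -1
R→S: (1)(4) − (-4)(1) = 8
S→P: (-4)(-1) − (-3)(4) = 16
Σ = 20
Area = |Σ|/2 = 10.
Net area = 82 − 10 = 72.

72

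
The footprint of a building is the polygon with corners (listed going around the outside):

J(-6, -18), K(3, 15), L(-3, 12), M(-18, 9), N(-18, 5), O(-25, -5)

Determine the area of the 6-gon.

470.5

J→K: (-6)(15) − (3)(-18) = -36
K→L: (3)(12) − (-3)(15) = 81
L→M: (-3)(9) − (-18)(12) = 189
M→N: (-18)(5) − (-18)(9) = 72
N→O: (-18)(-5) − (-25)(5) = 215
O→J: (-25)(-18) − (-6)(-5) = 420
Σ = 941
Area = |Σ|/2 = 470.5.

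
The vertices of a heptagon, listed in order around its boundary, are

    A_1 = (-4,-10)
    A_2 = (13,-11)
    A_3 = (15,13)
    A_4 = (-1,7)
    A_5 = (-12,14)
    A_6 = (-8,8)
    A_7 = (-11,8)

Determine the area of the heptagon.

439

Σ = (174) + (334) + (118) + (70) + (16) + (24) + (142) = 878
Area = |Σ|/2 = 439.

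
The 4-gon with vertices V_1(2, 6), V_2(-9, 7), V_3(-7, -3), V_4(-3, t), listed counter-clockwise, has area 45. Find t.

The doubled signed area Σ (x_i y_{i+1} − x_{i+1} y_i) is linear in t.
With t=0 it equals 117; the coefficient of t is -9 (from the two edges through V_4).
So -9·t + 117 = 2·45 = 90 ⇒ t = 3.

3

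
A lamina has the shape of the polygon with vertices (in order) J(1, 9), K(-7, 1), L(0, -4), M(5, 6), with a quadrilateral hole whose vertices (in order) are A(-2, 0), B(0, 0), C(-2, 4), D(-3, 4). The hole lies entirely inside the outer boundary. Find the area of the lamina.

Outer boundary:
Apply the surveyor's formula: 2A = Σ (x_i·y_{i+1} − x_{i+1}·y_i), indices taken mod 4.
Σ = (64) + (28) + (20) + (39) = 151
Area = |Σ|/2 = 75.5.
Hole:
Apply the shoelace formula: 2A = Σ (x_i·y_{i+1} − x_{i+1}·y_i), indices taken mod 4.
Σ = (0) + (0) + (4) + (8) = 12
Area = |Σ|/2 = 6.
Net area = 75.5 − 6 = 69.5.

69.5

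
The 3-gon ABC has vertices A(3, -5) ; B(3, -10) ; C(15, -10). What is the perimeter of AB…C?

|AB| = √((0)² + (-5)²) = √25 = 5
|BC| = √((12)² + (0)²) = √144 = 12
|CA| = √((-12)² + (5)²) = √169 = 13
Perimeter = 5 + 12 + 13 = 30.

30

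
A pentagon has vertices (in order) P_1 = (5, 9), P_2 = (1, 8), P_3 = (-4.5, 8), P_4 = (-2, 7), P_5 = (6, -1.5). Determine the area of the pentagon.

Apply the shoelace (surveyor's) formula: 2A = Σ (x_i·y_{i+1} − x_{i+1}·y_i), indices taken mod 5.
Σ = (31) + (44) + (-15.5) + (-39) + (61.5) = 82
Area = |Σ|/2 = 41.

41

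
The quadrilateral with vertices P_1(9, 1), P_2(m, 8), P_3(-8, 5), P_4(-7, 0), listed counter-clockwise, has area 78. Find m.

-2

Write out the shoelace sum; only the two edges meeting at P_2 involve m:
2·Area = [(9·8 − m·1) + (m·5 − (-8)·8)] + 28
       = 4·m + 164 = 156
⇒ m = -2.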